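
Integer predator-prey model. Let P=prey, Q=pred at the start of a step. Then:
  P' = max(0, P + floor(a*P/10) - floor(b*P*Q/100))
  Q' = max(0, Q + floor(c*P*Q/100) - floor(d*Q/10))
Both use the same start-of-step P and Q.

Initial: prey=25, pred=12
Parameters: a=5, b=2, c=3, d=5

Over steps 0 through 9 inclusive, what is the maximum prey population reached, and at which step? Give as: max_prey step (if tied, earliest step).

Step 1: prey: 25+12-6=31; pred: 12+9-6=15
Step 2: prey: 31+15-9=37; pred: 15+13-7=21
Step 3: prey: 37+18-15=40; pred: 21+23-10=34
Step 4: prey: 40+20-27=33; pred: 34+40-17=57
Step 5: prey: 33+16-37=12; pred: 57+56-28=85
Step 6: prey: 12+6-20=0; pred: 85+30-42=73
Step 7: prey: 0+0-0=0; pred: 73+0-36=37
Step 8: prey: 0+0-0=0; pred: 37+0-18=19
Step 9: prey: 0+0-0=0; pred: 19+0-9=10
Max prey = 40 at step 3

Answer: 40 3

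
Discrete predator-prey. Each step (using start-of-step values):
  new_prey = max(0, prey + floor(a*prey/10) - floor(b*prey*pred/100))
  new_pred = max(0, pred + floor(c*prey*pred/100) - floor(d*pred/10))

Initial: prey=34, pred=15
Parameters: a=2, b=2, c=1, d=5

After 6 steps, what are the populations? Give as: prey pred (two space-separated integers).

Answer: 37 3

Derivation:
Step 1: prey: 34+6-10=30; pred: 15+5-7=13
Step 2: prey: 30+6-7=29; pred: 13+3-6=10
Step 3: prey: 29+5-5=29; pred: 10+2-5=7
Step 4: prey: 29+5-4=30; pred: 7+2-3=6
Step 5: prey: 30+6-3=33; pred: 6+1-3=4
Step 6: prey: 33+6-2=37; pred: 4+1-2=3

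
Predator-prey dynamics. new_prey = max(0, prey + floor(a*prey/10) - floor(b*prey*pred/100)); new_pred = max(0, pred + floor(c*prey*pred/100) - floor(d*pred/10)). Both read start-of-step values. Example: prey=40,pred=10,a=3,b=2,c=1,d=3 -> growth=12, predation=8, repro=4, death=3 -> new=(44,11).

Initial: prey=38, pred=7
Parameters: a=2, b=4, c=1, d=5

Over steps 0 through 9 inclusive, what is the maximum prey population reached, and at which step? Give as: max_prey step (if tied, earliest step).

Step 1: prey: 38+7-10=35; pred: 7+2-3=6
Step 2: prey: 35+7-8=34; pred: 6+2-3=5
Step 3: prey: 34+6-6=34; pred: 5+1-2=4
Step 4: prey: 34+6-5=35; pred: 4+1-2=3
Step 5: prey: 35+7-4=38; pred: 3+1-1=3
Step 6: prey: 38+7-4=41; pred: 3+1-1=3
Step 7: prey: 41+8-4=45; pred: 3+1-1=3
Step 8: prey: 45+9-5=49; pred: 3+1-1=3
Step 9: prey: 49+9-5=53; pred: 3+1-1=3
Max prey = 53 at step 9

Answer: 53 9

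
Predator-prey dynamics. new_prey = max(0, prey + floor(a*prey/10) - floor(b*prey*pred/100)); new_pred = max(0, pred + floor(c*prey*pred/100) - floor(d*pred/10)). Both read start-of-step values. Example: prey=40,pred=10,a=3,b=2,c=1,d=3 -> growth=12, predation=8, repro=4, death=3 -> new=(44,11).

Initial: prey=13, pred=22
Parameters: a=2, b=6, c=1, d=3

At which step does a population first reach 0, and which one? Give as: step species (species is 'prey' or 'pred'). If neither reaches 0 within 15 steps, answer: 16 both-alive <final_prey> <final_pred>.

Answer: 1 prey

Derivation:
Step 1: prey: 13+2-17=0; pred: 22+2-6=18
First extinction: prey at step 1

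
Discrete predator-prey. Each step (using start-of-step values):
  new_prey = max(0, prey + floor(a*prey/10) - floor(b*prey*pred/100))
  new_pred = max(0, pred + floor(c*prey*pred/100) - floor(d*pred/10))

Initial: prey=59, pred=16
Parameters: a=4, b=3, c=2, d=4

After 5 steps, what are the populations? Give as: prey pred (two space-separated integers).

Answer: 0 21

Derivation:
Step 1: prey: 59+23-28=54; pred: 16+18-6=28
Step 2: prey: 54+21-45=30; pred: 28+30-11=47
Step 3: prey: 30+12-42=0; pred: 47+28-18=57
Step 4: prey: 0+0-0=0; pred: 57+0-22=35
Step 5: prey: 0+0-0=0; pred: 35+0-14=21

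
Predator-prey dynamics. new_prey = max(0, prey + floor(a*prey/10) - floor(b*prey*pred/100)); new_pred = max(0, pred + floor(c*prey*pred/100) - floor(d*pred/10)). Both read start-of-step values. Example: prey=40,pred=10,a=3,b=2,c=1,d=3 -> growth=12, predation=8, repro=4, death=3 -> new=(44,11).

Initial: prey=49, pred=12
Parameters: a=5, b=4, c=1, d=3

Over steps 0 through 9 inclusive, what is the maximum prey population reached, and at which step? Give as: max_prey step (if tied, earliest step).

Step 1: prey: 49+24-23=50; pred: 12+5-3=14
Step 2: prey: 50+25-28=47; pred: 14+7-4=17
Step 3: prey: 47+23-31=39; pred: 17+7-5=19
Step 4: prey: 39+19-29=29; pred: 19+7-5=21
Step 5: prey: 29+14-24=19; pred: 21+6-6=21
Step 6: prey: 19+9-15=13; pred: 21+3-6=18
Step 7: prey: 13+6-9=10; pred: 18+2-5=15
Step 8: prey: 10+5-6=9; pred: 15+1-4=12
Step 9: prey: 9+4-4=9; pred: 12+1-3=10
Max prey = 50 at step 1

Answer: 50 1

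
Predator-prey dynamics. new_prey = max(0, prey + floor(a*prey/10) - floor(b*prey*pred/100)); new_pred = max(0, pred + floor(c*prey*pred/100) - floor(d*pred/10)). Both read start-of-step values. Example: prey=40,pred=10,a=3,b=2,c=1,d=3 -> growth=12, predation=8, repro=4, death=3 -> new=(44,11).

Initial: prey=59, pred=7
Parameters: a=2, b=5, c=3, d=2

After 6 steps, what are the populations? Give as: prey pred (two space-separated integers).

Answer: 0 28

Derivation:
Step 1: prey: 59+11-20=50; pred: 7+12-1=18
Step 2: prey: 50+10-45=15; pred: 18+27-3=42
Step 3: prey: 15+3-31=0; pred: 42+18-8=52
Step 4: prey: 0+0-0=0; pred: 52+0-10=42
Step 5: prey: 0+0-0=0; pred: 42+0-8=34
Step 6: prey: 0+0-0=0; pred: 34+0-6=28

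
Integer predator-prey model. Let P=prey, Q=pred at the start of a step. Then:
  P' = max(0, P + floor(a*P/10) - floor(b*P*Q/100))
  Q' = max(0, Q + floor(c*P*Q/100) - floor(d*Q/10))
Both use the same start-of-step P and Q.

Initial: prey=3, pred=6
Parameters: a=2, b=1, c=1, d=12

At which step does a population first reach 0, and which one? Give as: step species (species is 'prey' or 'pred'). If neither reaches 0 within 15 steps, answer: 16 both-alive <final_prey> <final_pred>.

Answer: 1 pred

Derivation:
Step 1: prey: 3+0-0=3; pred: 6+0-7=0
First extinction: pred at step 1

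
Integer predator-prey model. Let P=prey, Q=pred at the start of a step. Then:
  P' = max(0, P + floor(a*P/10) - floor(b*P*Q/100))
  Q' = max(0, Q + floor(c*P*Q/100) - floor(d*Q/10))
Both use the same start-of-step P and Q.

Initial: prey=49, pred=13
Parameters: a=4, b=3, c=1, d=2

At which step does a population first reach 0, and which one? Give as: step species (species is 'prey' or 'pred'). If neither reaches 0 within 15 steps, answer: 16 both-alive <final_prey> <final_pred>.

Step 1: prey: 49+19-19=49; pred: 13+6-2=17
Step 2: prey: 49+19-24=44; pred: 17+8-3=22
Step 3: prey: 44+17-29=32; pred: 22+9-4=27
Step 4: prey: 32+12-25=19; pred: 27+8-5=30
Step 5: prey: 19+7-17=9; pred: 30+5-6=29
Step 6: prey: 9+3-7=5; pred: 29+2-5=26
Step 7: prey: 5+2-3=4; pred: 26+1-5=22
Step 8: prey: 4+1-2=3; pred: 22+0-4=18
Step 9: prey: 3+1-1=3; pred: 18+0-3=15
Step 10: prey: 3+1-1=3; pred: 15+0-3=12
Step 11: prey: 3+1-1=3; pred: 12+0-2=10
Step 12: prey: 3+1-0=4; pred: 10+0-2=8
Step 13: prey: 4+1-0=5; pred: 8+0-1=7
Step 14: prey: 5+2-1=6; pred: 7+0-1=6
Step 15: prey: 6+2-1=7; pred: 6+0-1=5
No extinction within 15 steps

Answer: 16 both-alive 7 5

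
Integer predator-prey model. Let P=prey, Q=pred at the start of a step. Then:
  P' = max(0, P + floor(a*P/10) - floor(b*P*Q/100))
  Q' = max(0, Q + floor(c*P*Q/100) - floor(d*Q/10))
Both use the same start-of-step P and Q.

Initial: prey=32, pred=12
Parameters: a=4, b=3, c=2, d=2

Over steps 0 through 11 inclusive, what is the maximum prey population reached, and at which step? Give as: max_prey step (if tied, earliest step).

Answer: 33 1

Derivation:
Step 1: prey: 32+12-11=33; pred: 12+7-2=17
Step 2: prey: 33+13-16=30; pred: 17+11-3=25
Step 3: prey: 30+12-22=20; pred: 25+15-5=35
Step 4: prey: 20+8-21=7; pred: 35+14-7=42
Step 5: prey: 7+2-8=1; pred: 42+5-8=39
Step 6: prey: 1+0-1=0; pred: 39+0-7=32
Step 7: prey: 0+0-0=0; pred: 32+0-6=26
Step 8: prey: 0+0-0=0; pred: 26+0-5=21
Step 9: prey: 0+0-0=0; pred: 21+0-4=17
Step 10: prey: 0+0-0=0; pred: 17+0-3=14
Step 11: prey: 0+0-0=0; pred: 14+0-2=12
Max prey = 33 at step 1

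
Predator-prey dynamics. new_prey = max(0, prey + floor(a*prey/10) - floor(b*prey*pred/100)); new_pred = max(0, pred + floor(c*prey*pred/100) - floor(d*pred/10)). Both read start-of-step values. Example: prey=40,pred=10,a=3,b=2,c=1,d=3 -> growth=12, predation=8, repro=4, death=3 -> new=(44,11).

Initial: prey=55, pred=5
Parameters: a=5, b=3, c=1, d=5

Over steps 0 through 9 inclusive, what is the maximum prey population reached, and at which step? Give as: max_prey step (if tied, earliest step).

Answer: 166 5

Derivation:
Step 1: prey: 55+27-8=74; pred: 5+2-2=5
Step 2: prey: 74+37-11=100; pred: 5+3-2=6
Step 3: prey: 100+50-18=132; pred: 6+6-3=9
Step 4: prey: 132+66-35=163; pred: 9+11-4=16
Step 5: prey: 163+81-78=166; pred: 16+26-8=34
Step 6: prey: 166+83-169=80; pred: 34+56-17=73
Step 7: prey: 80+40-175=0; pred: 73+58-36=95
Step 8: prey: 0+0-0=0; pred: 95+0-47=48
Step 9: prey: 0+0-0=0; pred: 48+0-24=24
Max prey = 166 at step 5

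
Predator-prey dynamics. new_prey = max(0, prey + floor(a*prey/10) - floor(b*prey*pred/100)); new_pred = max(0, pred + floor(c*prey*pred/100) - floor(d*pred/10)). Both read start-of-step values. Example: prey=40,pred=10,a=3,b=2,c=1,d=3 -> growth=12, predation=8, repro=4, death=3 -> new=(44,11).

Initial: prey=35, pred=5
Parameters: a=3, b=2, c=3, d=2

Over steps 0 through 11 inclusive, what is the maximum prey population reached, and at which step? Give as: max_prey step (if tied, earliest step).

Answer: 47 2

Derivation:
Step 1: prey: 35+10-3=42; pred: 5+5-1=9
Step 2: prey: 42+12-7=47; pred: 9+11-1=19
Step 3: prey: 47+14-17=44; pred: 19+26-3=42
Step 4: prey: 44+13-36=21; pred: 42+55-8=89
Step 5: prey: 21+6-37=0; pred: 89+56-17=128
Step 6: prey: 0+0-0=0; pred: 128+0-25=103
Step 7: prey: 0+0-0=0; pred: 103+0-20=83
Step 8: prey: 0+0-0=0; pred: 83+0-16=67
Step 9: prey: 0+0-0=0; pred: 67+0-13=54
Step 10: prey: 0+0-0=0; pred: 54+0-10=44
Step 11: prey: 0+0-0=0; pred: 44+0-8=36
Max prey = 47 at step 2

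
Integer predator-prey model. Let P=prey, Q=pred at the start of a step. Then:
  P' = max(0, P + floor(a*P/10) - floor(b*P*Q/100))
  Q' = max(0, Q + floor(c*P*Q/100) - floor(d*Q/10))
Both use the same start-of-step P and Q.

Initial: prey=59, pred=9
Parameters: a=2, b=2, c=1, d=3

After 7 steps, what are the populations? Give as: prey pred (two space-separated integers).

Answer: 12 23

Derivation:
Step 1: prey: 59+11-10=60; pred: 9+5-2=12
Step 2: prey: 60+12-14=58; pred: 12+7-3=16
Step 3: prey: 58+11-18=51; pred: 16+9-4=21
Step 4: prey: 51+10-21=40; pred: 21+10-6=25
Step 5: prey: 40+8-20=28; pred: 25+10-7=28
Step 6: prey: 28+5-15=18; pred: 28+7-8=27
Step 7: prey: 18+3-9=12; pred: 27+4-8=23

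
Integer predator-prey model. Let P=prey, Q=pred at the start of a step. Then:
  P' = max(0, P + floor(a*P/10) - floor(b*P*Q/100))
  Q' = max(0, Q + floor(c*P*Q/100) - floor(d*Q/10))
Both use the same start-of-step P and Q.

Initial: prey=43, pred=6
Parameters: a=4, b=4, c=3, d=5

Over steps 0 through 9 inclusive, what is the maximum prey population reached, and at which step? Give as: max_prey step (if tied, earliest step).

Answer: 50 1

Derivation:
Step 1: prey: 43+17-10=50; pred: 6+7-3=10
Step 2: prey: 50+20-20=50; pred: 10+15-5=20
Step 3: prey: 50+20-40=30; pred: 20+30-10=40
Step 4: prey: 30+12-48=0; pred: 40+36-20=56
Step 5: prey: 0+0-0=0; pred: 56+0-28=28
Step 6: prey: 0+0-0=0; pred: 28+0-14=14
Step 7: prey: 0+0-0=0; pred: 14+0-7=7
Step 8: prey: 0+0-0=0; pred: 7+0-3=4
Step 9: prey: 0+0-0=0; pred: 4+0-2=2
Max prey = 50 at step 1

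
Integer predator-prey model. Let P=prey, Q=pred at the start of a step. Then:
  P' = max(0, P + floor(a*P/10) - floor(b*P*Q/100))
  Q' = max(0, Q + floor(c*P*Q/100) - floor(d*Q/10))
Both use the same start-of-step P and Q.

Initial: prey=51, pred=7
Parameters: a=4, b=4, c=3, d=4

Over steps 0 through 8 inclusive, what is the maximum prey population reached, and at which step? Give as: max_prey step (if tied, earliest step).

Step 1: prey: 51+20-14=57; pred: 7+10-2=15
Step 2: prey: 57+22-34=45; pred: 15+25-6=34
Step 3: prey: 45+18-61=2; pred: 34+45-13=66
Step 4: prey: 2+0-5=0; pred: 66+3-26=43
Step 5: prey: 0+0-0=0; pred: 43+0-17=26
Step 6: prey: 0+0-0=0; pred: 26+0-10=16
Step 7: prey: 0+0-0=0; pred: 16+0-6=10
Step 8: prey: 0+0-0=0; pred: 10+0-4=6
Max prey = 57 at step 1

Answer: 57 1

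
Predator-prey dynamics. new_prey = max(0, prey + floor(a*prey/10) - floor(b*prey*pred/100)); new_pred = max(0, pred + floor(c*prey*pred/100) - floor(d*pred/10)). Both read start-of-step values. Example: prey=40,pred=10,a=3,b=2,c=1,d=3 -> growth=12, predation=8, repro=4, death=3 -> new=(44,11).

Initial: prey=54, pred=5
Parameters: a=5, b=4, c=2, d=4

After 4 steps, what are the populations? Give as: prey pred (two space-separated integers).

Step 1: prey: 54+27-10=71; pred: 5+5-2=8
Step 2: prey: 71+35-22=84; pred: 8+11-3=16
Step 3: prey: 84+42-53=73; pred: 16+26-6=36
Step 4: prey: 73+36-105=4; pred: 36+52-14=74

Answer: 4 74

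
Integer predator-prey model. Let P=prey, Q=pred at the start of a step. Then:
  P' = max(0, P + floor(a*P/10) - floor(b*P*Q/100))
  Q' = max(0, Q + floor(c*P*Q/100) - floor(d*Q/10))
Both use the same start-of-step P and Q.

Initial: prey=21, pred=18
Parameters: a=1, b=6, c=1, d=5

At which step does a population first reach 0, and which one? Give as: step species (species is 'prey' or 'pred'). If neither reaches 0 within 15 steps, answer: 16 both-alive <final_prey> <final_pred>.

Answer: 16 both-alive 1 1

Derivation:
Step 1: prey: 21+2-22=1; pred: 18+3-9=12
Step 2: prey: 1+0-0=1; pred: 12+0-6=6
Step 3: prey: 1+0-0=1; pred: 6+0-3=3
Step 4: prey: 1+0-0=1; pred: 3+0-1=2
Step 5: prey: 1+0-0=1; pred: 2+0-1=1
Step 6: prey: 1+0-0=1; pred: 1+0-0=1
Steps 7-15: state stable at prey=1, pred=1 (no change)
No extinction within 15 steps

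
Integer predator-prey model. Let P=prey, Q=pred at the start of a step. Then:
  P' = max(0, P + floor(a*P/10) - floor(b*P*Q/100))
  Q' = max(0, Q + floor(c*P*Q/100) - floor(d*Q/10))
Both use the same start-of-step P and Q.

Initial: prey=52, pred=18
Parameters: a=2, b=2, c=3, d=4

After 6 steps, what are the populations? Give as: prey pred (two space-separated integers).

Answer: 0 19

Derivation:
Step 1: prey: 52+10-18=44; pred: 18+28-7=39
Step 2: prey: 44+8-34=18; pred: 39+51-15=75
Step 3: prey: 18+3-27=0; pred: 75+40-30=85
Step 4: prey: 0+0-0=0; pred: 85+0-34=51
Step 5: prey: 0+0-0=0; pred: 51+0-20=31
Step 6: prey: 0+0-0=0; pred: 31+0-12=19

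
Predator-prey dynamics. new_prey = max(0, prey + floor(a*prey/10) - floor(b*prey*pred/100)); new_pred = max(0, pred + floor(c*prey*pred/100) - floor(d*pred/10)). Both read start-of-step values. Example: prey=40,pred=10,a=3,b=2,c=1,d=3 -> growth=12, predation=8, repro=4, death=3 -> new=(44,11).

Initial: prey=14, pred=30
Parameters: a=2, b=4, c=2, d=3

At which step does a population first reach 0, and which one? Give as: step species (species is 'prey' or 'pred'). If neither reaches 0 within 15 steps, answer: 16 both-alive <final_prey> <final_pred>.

Answer: 1 prey

Derivation:
Step 1: prey: 14+2-16=0; pred: 30+8-9=29
First extinction: prey at step 1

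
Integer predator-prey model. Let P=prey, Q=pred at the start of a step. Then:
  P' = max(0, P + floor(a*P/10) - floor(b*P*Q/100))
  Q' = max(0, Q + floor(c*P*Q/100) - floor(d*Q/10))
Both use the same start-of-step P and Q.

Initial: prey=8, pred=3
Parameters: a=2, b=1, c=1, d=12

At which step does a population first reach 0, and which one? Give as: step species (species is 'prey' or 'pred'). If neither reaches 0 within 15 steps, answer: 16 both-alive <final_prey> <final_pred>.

Answer: 1 pred

Derivation:
Step 1: prey: 8+1-0=9; pred: 3+0-3=0
First extinction: pred at step 1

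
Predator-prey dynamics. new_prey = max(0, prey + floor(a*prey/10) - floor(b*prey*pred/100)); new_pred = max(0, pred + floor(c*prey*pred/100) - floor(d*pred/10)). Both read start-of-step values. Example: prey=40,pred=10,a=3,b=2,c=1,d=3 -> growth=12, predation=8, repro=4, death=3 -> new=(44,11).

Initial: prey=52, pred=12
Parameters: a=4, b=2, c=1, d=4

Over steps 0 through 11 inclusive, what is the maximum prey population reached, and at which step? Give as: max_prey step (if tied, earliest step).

Answer: 72 3

Derivation:
Step 1: prey: 52+20-12=60; pred: 12+6-4=14
Step 2: prey: 60+24-16=68; pred: 14+8-5=17
Step 3: prey: 68+27-23=72; pred: 17+11-6=22
Step 4: prey: 72+28-31=69; pred: 22+15-8=29
Step 5: prey: 69+27-40=56; pred: 29+20-11=38
Step 6: prey: 56+22-42=36; pred: 38+21-15=44
Step 7: prey: 36+14-31=19; pred: 44+15-17=42
Step 8: prey: 19+7-15=11; pred: 42+7-16=33
Step 9: prey: 11+4-7=8; pred: 33+3-13=23
Step 10: prey: 8+3-3=8; pred: 23+1-9=15
Step 11: prey: 8+3-2=9; pred: 15+1-6=10
Max prey = 72 at step 3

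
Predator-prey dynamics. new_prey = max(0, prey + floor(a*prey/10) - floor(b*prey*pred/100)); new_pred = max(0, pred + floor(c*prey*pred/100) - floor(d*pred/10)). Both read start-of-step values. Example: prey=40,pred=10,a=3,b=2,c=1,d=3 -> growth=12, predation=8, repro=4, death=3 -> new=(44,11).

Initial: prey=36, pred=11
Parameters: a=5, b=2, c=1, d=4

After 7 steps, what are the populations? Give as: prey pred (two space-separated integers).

Step 1: prey: 36+18-7=47; pred: 11+3-4=10
Step 2: prey: 47+23-9=61; pred: 10+4-4=10
Step 3: prey: 61+30-12=79; pred: 10+6-4=12
Step 4: prey: 79+39-18=100; pred: 12+9-4=17
Step 5: prey: 100+50-34=116; pred: 17+17-6=28
Step 6: prey: 116+58-64=110; pred: 28+32-11=49
Step 7: prey: 110+55-107=58; pred: 49+53-19=83

Answer: 58 83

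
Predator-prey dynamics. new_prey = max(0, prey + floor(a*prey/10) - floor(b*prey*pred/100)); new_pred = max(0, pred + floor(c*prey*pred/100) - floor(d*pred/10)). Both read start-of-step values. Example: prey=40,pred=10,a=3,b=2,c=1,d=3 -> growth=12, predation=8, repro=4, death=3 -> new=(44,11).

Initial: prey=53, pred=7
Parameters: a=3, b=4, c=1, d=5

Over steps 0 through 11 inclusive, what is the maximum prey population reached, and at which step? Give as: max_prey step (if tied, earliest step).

Step 1: prey: 53+15-14=54; pred: 7+3-3=7
Step 2: prey: 54+16-15=55; pred: 7+3-3=7
Step 3: prey: 55+16-15=56; pred: 7+3-3=7
Step 4: prey: 56+16-15=57; pred: 7+3-3=7
Step 5: prey: 57+17-15=59; pred: 7+3-3=7
Step 6: prey: 59+17-16=60; pred: 7+4-3=8
Step 7: prey: 60+18-19=59; pred: 8+4-4=8
Step 8: prey: 59+17-18=58; pred: 8+4-4=8
Step 9: prey: 58+17-18=57; pred: 8+4-4=8
Step 10: prey: 57+17-18=56; pred: 8+4-4=8
Step 11: prey: 56+16-17=55; pred: 8+4-4=8
Max prey = 60 at step 6

Answer: 60 6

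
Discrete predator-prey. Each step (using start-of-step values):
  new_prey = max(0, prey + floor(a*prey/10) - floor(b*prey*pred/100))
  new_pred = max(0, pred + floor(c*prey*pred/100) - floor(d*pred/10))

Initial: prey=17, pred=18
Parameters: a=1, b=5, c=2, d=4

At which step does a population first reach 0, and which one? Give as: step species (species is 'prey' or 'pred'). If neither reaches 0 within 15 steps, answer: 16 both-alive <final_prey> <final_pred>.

Step 1: prey: 17+1-15=3; pred: 18+6-7=17
Step 2: prey: 3+0-2=1; pred: 17+1-6=12
Step 3: prey: 1+0-0=1; pred: 12+0-4=8
Step 4: prey: 1+0-0=1; pred: 8+0-3=5
Step 5: prey: 1+0-0=1; pred: 5+0-2=3
Step 6: prey: 1+0-0=1; pred: 3+0-1=2
Step 7: prey: 1+0-0=1; pred: 2+0-0=2
Steps 8-15: state stable at prey=1, pred=2 (no change)
No extinction within 15 steps

Answer: 16 both-alive 1 2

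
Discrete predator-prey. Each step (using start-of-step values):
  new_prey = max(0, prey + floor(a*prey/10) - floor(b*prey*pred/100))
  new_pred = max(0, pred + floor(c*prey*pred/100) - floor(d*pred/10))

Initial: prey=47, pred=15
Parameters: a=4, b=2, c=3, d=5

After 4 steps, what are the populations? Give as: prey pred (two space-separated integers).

Step 1: prey: 47+18-14=51; pred: 15+21-7=29
Step 2: prey: 51+20-29=42; pred: 29+44-14=59
Step 3: prey: 42+16-49=9; pred: 59+74-29=104
Step 4: prey: 9+3-18=0; pred: 104+28-52=80

Answer: 0 80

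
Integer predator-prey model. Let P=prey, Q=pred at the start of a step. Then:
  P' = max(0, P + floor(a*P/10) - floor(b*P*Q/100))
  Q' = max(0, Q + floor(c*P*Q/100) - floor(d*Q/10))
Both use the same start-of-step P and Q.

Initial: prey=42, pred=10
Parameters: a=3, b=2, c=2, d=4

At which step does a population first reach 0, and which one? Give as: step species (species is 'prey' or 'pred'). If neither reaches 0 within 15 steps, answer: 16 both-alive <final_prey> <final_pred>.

Step 1: prey: 42+12-8=46; pred: 10+8-4=14
Step 2: prey: 46+13-12=47; pred: 14+12-5=21
Step 3: prey: 47+14-19=42; pred: 21+19-8=32
Step 4: prey: 42+12-26=28; pred: 32+26-12=46
Step 5: prey: 28+8-25=11; pred: 46+25-18=53
Step 6: prey: 11+3-11=3; pred: 53+11-21=43
Step 7: prey: 3+0-2=1; pred: 43+2-17=28
Step 8: prey: 1+0-0=1; pred: 28+0-11=17
Step 9: prey: 1+0-0=1; pred: 17+0-6=11
Step 10: prey: 1+0-0=1; pred: 11+0-4=7
Step 11: prey: 1+0-0=1; pred: 7+0-2=5
Step 12: prey: 1+0-0=1; pred: 5+0-2=3
Step 13: prey: 1+0-0=1; pred: 3+0-1=2
Step 14: prey: 1+0-0=1; pred: 2+0-0=2
Steps 15-15: state stable at prey=1, pred=2 (no change)
No extinction within 15 steps

Answer: 16 both-alive 1 2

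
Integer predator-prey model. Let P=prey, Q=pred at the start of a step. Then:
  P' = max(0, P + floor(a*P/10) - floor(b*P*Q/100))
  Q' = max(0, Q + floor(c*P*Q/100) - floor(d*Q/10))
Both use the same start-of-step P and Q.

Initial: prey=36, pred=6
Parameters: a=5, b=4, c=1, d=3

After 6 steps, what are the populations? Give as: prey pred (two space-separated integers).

Step 1: prey: 36+18-8=46; pred: 6+2-1=7
Step 2: prey: 46+23-12=57; pred: 7+3-2=8
Step 3: prey: 57+28-18=67; pred: 8+4-2=10
Step 4: prey: 67+33-26=74; pred: 10+6-3=13
Step 5: prey: 74+37-38=73; pred: 13+9-3=19
Step 6: prey: 73+36-55=54; pred: 19+13-5=27

Answer: 54 27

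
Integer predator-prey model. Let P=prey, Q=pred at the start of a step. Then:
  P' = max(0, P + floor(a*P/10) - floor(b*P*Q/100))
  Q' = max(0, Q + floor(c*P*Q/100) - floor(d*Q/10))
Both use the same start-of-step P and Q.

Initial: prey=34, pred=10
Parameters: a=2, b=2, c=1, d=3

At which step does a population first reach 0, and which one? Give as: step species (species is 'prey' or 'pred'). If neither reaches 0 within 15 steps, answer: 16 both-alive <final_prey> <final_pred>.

Step 1: prey: 34+6-6=34; pred: 10+3-3=10
Steps 2-15: state stable at prey=34, pred=10 (no change)
No extinction within 15 steps

Answer: 16 both-alive 34 10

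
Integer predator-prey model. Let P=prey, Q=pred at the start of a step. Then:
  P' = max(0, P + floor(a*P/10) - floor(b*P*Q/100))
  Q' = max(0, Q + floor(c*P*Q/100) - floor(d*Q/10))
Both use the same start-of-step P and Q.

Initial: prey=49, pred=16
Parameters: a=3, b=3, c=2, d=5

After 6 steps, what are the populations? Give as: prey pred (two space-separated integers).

Step 1: prey: 49+14-23=40; pred: 16+15-8=23
Step 2: prey: 40+12-27=25; pred: 23+18-11=30
Step 3: prey: 25+7-22=10; pred: 30+15-15=30
Step 4: prey: 10+3-9=4; pred: 30+6-15=21
Step 5: prey: 4+1-2=3; pred: 21+1-10=12
Step 6: prey: 3+0-1=2; pred: 12+0-6=6

Answer: 2 6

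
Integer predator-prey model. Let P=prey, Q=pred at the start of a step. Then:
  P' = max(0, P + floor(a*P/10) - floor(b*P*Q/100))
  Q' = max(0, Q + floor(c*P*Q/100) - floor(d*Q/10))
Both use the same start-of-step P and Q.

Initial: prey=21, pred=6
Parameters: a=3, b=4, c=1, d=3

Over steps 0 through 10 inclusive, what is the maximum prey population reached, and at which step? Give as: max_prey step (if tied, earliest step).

Step 1: prey: 21+6-5=22; pred: 6+1-1=6
Step 2: prey: 22+6-5=23; pred: 6+1-1=6
Step 3: prey: 23+6-5=24; pred: 6+1-1=6
Step 4: prey: 24+7-5=26; pred: 6+1-1=6
Step 5: prey: 26+7-6=27; pred: 6+1-1=6
Step 6: prey: 27+8-6=29; pred: 6+1-1=6
Step 7: prey: 29+8-6=31; pred: 6+1-1=6
Step 8: prey: 31+9-7=33; pred: 6+1-1=6
Step 9: prey: 33+9-7=35; pred: 6+1-1=6
Step 10: prey: 35+10-8=37; pred: 6+2-1=7
Max prey = 37 at step 10

Answer: 37 10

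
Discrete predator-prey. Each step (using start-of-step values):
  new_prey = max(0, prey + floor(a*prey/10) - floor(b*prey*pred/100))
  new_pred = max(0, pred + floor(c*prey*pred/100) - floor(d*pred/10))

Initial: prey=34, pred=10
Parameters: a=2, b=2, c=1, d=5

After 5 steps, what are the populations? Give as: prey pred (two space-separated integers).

Answer: 47 3

Derivation:
Step 1: prey: 34+6-6=34; pred: 10+3-5=8
Step 2: prey: 34+6-5=35; pred: 8+2-4=6
Step 3: prey: 35+7-4=38; pred: 6+2-3=5
Step 4: prey: 38+7-3=42; pred: 5+1-2=4
Step 5: prey: 42+8-3=47; pred: 4+1-2=3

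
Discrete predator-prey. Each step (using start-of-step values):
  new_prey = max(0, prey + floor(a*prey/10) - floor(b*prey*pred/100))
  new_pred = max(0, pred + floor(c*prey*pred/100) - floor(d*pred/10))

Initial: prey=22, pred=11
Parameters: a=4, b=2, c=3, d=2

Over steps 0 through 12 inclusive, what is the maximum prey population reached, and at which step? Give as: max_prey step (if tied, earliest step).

Step 1: prey: 22+8-4=26; pred: 11+7-2=16
Step 2: prey: 26+10-8=28; pred: 16+12-3=25
Step 3: prey: 28+11-14=25; pred: 25+21-5=41
Step 4: prey: 25+10-20=15; pred: 41+30-8=63
Step 5: prey: 15+6-18=3; pred: 63+28-12=79
Step 6: prey: 3+1-4=0; pred: 79+7-15=71
Step 7: prey: 0+0-0=0; pred: 71+0-14=57
Step 8: prey: 0+0-0=0; pred: 57+0-11=46
Step 9: prey: 0+0-0=0; pred: 46+0-9=37
Step 10: prey: 0+0-0=0; pred: 37+0-7=30
Step 11: prey: 0+0-0=0; pred: 30+0-6=24
Step 12: prey: 0+0-0=0; pred: 24+0-4=20
Max prey = 28 at step 2

Answer: 28 2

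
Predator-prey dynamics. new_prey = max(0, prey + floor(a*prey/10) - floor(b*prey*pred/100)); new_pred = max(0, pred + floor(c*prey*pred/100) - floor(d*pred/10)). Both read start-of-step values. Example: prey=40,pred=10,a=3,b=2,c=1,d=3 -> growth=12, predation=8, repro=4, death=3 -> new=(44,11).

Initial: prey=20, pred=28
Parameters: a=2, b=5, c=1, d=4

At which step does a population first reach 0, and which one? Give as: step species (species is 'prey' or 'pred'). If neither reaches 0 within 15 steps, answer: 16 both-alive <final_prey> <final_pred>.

Step 1: prey: 20+4-28=0; pred: 28+5-11=22
First extinction: prey at step 1

Answer: 1 prey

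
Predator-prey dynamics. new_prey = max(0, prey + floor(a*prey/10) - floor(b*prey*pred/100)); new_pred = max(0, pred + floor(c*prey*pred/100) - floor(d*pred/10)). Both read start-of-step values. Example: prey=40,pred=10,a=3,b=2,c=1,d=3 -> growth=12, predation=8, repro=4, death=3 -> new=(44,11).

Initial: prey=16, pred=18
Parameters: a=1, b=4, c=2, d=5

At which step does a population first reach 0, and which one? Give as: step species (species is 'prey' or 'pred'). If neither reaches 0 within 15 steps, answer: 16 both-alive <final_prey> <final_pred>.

Step 1: prey: 16+1-11=6; pred: 18+5-9=14
Step 2: prey: 6+0-3=3; pred: 14+1-7=8
Step 3: prey: 3+0-0=3; pred: 8+0-4=4
Step 4: prey: 3+0-0=3; pred: 4+0-2=2
Step 5: prey: 3+0-0=3; pred: 2+0-1=1
Step 6: prey: 3+0-0=3; pred: 1+0-0=1
Steps 7-15: state stable at prey=3, pred=1 (no change)
No extinction within 15 steps

Answer: 16 both-alive 3 1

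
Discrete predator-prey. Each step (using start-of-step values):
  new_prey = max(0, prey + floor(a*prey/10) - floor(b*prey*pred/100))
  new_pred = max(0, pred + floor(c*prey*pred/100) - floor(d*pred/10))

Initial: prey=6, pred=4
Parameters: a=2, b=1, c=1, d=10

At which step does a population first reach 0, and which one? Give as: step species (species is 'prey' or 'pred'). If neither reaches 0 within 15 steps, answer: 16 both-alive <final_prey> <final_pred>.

Step 1: prey: 6+1-0=7; pred: 4+0-4=0
First extinction: pred at step 1

Answer: 1 pred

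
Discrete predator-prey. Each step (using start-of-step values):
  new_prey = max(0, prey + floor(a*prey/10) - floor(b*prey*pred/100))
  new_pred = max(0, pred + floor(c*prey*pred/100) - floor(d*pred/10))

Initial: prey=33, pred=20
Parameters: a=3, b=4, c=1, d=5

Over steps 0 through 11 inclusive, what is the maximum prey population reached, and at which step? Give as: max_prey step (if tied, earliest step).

Step 1: prey: 33+9-26=16; pred: 20+6-10=16
Step 2: prey: 16+4-10=10; pred: 16+2-8=10
Step 3: prey: 10+3-4=9; pred: 10+1-5=6
Step 4: prey: 9+2-2=9; pred: 6+0-3=3
Step 5: prey: 9+2-1=10; pred: 3+0-1=2
Step 6: prey: 10+3-0=13; pred: 2+0-1=1
Step 7: prey: 13+3-0=16; pred: 1+0-0=1
Step 8: prey: 16+4-0=20; pred: 1+0-0=1
Step 9: prey: 20+6-0=26; pred: 1+0-0=1
Step 10: prey: 26+7-1=32; pred: 1+0-0=1
Step 11: prey: 32+9-1=40; pred: 1+0-0=1
Max prey = 40 at step 11

Answer: 40 11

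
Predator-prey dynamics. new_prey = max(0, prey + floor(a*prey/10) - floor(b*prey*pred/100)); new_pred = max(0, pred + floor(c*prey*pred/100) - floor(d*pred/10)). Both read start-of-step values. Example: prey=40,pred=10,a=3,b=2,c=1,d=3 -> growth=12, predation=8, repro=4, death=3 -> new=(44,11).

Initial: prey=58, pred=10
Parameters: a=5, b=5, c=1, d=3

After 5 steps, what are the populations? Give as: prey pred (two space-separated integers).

Step 1: prey: 58+29-29=58; pred: 10+5-3=12
Step 2: prey: 58+29-34=53; pred: 12+6-3=15
Step 3: prey: 53+26-39=40; pred: 15+7-4=18
Step 4: prey: 40+20-36=24; pred: 18+7-5=20
Step 5: prey: 24+12-24=12; pred: 20+4-6=18

Answer: 12 18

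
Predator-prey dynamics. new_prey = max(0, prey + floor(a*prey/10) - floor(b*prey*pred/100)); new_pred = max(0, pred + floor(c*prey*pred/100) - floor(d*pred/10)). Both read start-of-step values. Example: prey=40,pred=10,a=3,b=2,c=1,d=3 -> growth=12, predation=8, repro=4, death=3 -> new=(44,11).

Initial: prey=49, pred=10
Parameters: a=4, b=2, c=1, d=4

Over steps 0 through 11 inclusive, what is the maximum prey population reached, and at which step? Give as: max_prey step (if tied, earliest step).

Answer: 94 4

Derivation:
Step 1: prey: 49+19-9=59; pred: 10+4-4=10
Step 2: prey: 59+23-11=71; pred: 10+5-4=11
Step 3: prey: 71+28-15=84; pred: 11+7-4=14
Step 4: prey: 84+33-23=94; pred: 14+11-5=20
Step 5: prey: 94+37-37=94; pred: 20+18-8=30
Step 6: prey: 94+37-56=75; pred: 30+28-12=46
Step 7: prey: 75+30-69=36; pred: 46+34-18=62
Step 8: prey: 36+14-44=6; pred: 62+22-24=60
Step 9: prey: 6+2-7=1; pred: 60+3-24=39
Step 10: prey: 1+0-0=1; pred: 39+0-15=24
Step 11: prey: 1+0-0=1; pred: 24+0-9=15
Max prey = 94 at step 4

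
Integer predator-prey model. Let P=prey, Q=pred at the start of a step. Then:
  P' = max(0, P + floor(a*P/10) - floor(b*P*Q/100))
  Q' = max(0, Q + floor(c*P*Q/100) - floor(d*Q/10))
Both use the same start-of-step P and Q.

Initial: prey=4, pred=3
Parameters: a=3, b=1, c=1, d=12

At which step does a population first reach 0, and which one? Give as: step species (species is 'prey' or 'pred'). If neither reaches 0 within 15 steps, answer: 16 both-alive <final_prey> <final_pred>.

Step 1: prey: 4+1-0=5; pred: 3+0-3=0
First extinction: pred at step 1

Answer: 1 pred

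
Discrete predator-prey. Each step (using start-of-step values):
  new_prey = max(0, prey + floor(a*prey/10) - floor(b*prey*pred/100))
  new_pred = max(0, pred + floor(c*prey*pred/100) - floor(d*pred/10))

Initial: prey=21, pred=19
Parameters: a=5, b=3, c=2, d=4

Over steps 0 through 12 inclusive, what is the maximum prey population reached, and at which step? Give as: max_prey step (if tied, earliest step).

Answer: 26 12

Derivation:
Step 1: prey: 21+10-11=20; pred: 19+7-7=19
Step 2: prey: 20+10-11=19; pred: 19+7-7=19
Step 3: prey: 19+9-10=18; pred: 19+7-7=19
Step 4: prey: 18+9-10=17; pred: 19+6-7=18
Step 5: prey: 17+8-9=16; pred: 18+6-7=17
Step 6: prey: 16+8-8=16; pred: 17+5-6=16
Step 7: prey: 16+8-7=17; pred: 16+5-6=15
Step 8: prey: 17+8-7=18; pred: 15+5-6=14
Step 9: prey: 18+9-7=20; pred: 14+5-5=14
Step 10: prey: 20+10-8=22; pred: 14+5-5=14
Step 11: prey: 22+11-9=24; pred: 14+6-5=15
Step 12: prey: 24+12-10=26; pred: 15+7-6=16
Max prey = 26 at step 12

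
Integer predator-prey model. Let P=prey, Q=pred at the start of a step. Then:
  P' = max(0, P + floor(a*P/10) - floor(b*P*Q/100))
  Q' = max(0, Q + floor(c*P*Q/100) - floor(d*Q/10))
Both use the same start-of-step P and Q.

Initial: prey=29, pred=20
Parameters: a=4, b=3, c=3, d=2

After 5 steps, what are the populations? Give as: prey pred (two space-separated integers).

Step 1: prey: 29+11-17=23; pred: 20+17-4=33
Step 2: prey: 23+9-22=10; pred: 33+22-6=49
Step 3: prey: 10+4-14=0; pred: 49+14-9=54
Step 4: prey: 0+0-0=0; pred: 54+0-10=44
Step 5: prey: 0+0-0=0; pred: 44+0-8=36

Answer: 0 36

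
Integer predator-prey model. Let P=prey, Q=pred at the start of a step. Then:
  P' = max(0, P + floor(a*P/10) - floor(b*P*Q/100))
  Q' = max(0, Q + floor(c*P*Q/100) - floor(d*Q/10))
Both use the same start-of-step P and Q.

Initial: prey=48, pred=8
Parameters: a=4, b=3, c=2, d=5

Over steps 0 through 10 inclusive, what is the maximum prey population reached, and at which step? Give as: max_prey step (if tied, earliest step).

Answer: 60 2

Derivation:
Step 1: prey: 48+19-11=56; pred: 8+7-4=11
Step 2: prey: 56+22-18=60; pred: 11+12-5=18
Step 3: prey: 60+24-32=52; pred: 18+21-9=30
Step 4: prey: 52+20-46=26; pred: 30+31-15=46
Step 5: prey: 26+10-35=1; pred: 46+23-23=46
Step 6: prey: 1+0-1=0; pred: 46+0-23=23
Step 7: prey: 0+0-0=0; pred: 23+0-11=12
Step 8: prey: 0+0-0=0; pred: 12+0-6=6
Step 9: prey: 0+0-0=0; pred: 6+0-3=3
Step 10: prey: 0+0-0=0; pred: 3+0-1=2
Max prey = 60 at step 2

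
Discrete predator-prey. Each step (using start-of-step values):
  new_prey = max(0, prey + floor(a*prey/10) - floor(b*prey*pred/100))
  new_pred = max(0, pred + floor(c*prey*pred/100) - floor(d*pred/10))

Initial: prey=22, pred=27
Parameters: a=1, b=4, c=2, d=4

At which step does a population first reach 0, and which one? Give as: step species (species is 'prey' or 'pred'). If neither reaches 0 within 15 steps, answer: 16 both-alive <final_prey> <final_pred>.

Step 1: prey: 22+2-23=1; pred: 27+11-10=28
Step 2: prey: 1+0-1=0; pred: 28+0-11=17
First extinction: prey at step 2

Answer: 2 prey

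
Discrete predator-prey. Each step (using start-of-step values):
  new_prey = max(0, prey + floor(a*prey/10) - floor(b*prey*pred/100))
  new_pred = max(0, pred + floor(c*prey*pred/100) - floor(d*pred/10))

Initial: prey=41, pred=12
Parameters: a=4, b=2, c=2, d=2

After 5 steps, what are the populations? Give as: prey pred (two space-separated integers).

Step 1: prey: 41+16-9=48; pred: 12+9-2=19
Step 2: prey: 48+19-18=49; pred: 19+18-3=34
Step 3: prey: 49+19-33=35; pred: 34+33-6=61
Step 4: prey: 35+14-42=7; pred: 61+42-12=91
Step 5: prey: 7+2-12=0; pred: 91+12-18=85

Answer: 0 85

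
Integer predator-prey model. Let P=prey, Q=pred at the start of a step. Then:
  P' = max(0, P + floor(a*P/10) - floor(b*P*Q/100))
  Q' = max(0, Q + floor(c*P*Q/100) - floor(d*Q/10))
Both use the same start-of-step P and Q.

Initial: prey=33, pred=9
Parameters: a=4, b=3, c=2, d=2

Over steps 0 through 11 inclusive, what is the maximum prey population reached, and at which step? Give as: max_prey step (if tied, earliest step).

Step 1: prey: 33+13-8=38; pred: 9+5-1=13
Step 2: prey: 38+15-14=39; pred: 13+9-2=20
Step 3: prey: 39+15-23=31; pred: 20+15-4=31
Step 4: prey: 31+12-28=15; pred: 31+19-6=44
Step 5: prey: 15+6-19=2; pred: 44+13-8=49
Step 6: prey: 2+0-2=0; pred: 49+1-9=41
Step 7: prey: 0+0-0=0; pred: 41+0-8=33
Step 8: prey: 0+0-0=0; pred: 33+0-6=27
Step 9: prey: 0+0-0=0; pred: 27+0-5=22
Step 10: prey: 0+0-0=0; pred: 22+0-4=18
Step 11: prey: 0+0-0=0; pred: 18+0-3=15
Max prey = 39 at step 2

Answer: 39 2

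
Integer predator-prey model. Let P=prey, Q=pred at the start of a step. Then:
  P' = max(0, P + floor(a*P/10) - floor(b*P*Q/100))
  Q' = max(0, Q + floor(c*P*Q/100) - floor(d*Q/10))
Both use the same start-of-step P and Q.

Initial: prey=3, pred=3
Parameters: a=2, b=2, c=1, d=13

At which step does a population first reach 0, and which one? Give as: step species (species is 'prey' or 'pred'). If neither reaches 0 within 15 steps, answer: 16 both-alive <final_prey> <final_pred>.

Answer: 1 pred

Derivation:
Step 1: prey: 3+0-0=3; pred: 3+0-3=0
First extinction: pred at step 1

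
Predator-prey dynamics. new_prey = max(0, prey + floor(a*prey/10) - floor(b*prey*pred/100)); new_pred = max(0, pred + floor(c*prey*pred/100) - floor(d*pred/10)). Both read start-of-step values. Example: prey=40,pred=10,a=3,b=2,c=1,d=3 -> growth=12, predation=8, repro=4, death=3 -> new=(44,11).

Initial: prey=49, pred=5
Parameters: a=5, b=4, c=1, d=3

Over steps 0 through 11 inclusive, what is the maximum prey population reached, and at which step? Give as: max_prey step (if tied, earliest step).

Answer: 98 4

Derivation:
Step 1: prey: 49+24-9=64; pred: 5+2-1=6
Step 2: prey: 64+32-15=81; pred: 6+3-1=8
Step 3: prey: 81+40-25=96; pred: 8+6-2=12
Step 4: prey: 96+48-46=98; pred: 12+11-3=20
Step 5: prey: 98+49-78=69; pred: 20+19-6=33
Step 6: prey: 69+34-91=12; pred: 33+22-9=46
Step 7: prey: 12+6-22=0; pred: 46+5-13=38
Step 8: prey: 0+0-0=0; pred: 38+0-11=27
Step 9: prey: 0+0-0=0; pred: 27+0-8=19
Step 10: prey: 0+0-0=0; pred: 19+0-5=14
Step 11: prey: 0+0-0=0; pred: 14+0-4=10
Max prey = 98 at step 4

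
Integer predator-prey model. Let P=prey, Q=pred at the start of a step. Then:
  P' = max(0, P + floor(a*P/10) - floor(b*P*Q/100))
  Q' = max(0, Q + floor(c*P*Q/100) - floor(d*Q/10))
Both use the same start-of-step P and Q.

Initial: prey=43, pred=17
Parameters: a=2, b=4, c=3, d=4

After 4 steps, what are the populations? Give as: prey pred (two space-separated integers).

Step 1: prey: 43+8-29=22; pred: 17+21-6=32
Step 2: prey: 22+4-28=0; pred: 32+21-12=41
Step 3: prey: 0+0-0=0; pred: 41+0-16=25
Step 4: prey: 0+0-0=0; pred: 25+0-10=15

Answer: 0 15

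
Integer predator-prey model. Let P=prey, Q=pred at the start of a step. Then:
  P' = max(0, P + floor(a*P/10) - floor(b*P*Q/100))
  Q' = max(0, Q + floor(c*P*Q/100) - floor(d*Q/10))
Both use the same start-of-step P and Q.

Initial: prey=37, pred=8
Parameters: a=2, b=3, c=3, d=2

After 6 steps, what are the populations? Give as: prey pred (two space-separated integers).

Step 1: prey: 37+7-8=36; pred: 8+8-1=15
Step 2: prey: 36+7-16=27; pred: 15+16-3=28
Step 3: prey: 27+5-22=10; pred: 28+22-5=45
Step 4: prey: 10+2-13=0; pred: 45+13-9=49
Step 5: prey: 0+0-0=0; pred: 49+0-9=40
Step 6: prey: 0+0-0=0; pred: 40+0-8=32

Answer: 0 32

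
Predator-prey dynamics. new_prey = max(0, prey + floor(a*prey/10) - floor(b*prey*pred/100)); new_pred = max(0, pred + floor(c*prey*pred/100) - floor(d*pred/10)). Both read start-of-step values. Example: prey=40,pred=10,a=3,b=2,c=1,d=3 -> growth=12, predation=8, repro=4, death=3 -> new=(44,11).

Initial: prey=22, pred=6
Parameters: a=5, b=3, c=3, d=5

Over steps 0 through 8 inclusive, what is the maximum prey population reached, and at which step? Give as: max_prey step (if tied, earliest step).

Answer: 57 4

Derivation:
Step 1: prey: 22+11-3=30; pred: 6+3-3=6
Step 2: prey: 30+15-5=40; pred: 6+5-3=8
Step 3: prey: 40+20-9=51; pred: 8+9-4=13
Step 4: prey: 51+25-19=57; pred: 13+19-6=26
Step 5: prey: 57+28-44=41; pred: 26+44-13=57
Step 6: prey: 41+20-70=0; pred: 57+70-28=99
Step 7: prey: 0+0-0=0; pred: 99+0-49=50
Step 8: prey: 0+0-0=0; pred: 50+0-25=25
Max prey = 57 at step 4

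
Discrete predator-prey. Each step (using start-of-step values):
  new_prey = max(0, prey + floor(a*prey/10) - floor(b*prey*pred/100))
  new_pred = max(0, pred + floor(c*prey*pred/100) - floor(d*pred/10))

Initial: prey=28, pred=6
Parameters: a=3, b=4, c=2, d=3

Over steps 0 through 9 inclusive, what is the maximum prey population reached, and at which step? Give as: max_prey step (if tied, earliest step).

Answer: 30 1

Derivation:
Step 1: prey: 28+8-6=30; pred: 6+3-1=8
Step 2: prey: 30+9-9=30; pred: 8+4-2=10
Step 3: prey: 30+9-12=27; pred: 10+6-3=13
Step 4: prey: 27+8-14=21; pred: 13+7-3=17
Step 5: prey: 21+6-14=13; pred: 17+7-5=19
Step 6: prey: 13+3-9=7; pred: 19+4-5=18
Step 7: prey: 7+2-5=4; pred: 18+2-5=15
Step 8: prey: 4+1-2=3; pred: 15+1-4=12
Step 9: prey: 3+0-1=2; pred: 12+0-3=9
Max prey = 30 at step 1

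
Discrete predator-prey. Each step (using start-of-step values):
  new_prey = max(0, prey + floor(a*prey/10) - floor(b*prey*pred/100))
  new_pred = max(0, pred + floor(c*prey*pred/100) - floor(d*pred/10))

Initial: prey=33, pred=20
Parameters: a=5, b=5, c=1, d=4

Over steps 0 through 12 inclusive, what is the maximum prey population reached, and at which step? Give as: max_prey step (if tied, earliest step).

Step 1: prey: 33+16-33=16; pred: 20+6-8=18
Step 2: prey: 16+8-14=10; pred: 18+2-7=13
Step 3: prey: 10+5-6=9; pred: 13+1-5=9
Step 4: prey: 9+4-4=9; pred: 9+0-3=6
Step 5: prey: 9+4-2=11; pred: 6+0-2=4
Step 6: prey: 11+5-2=14; pred: 4+0-1=3
Step 7: prey: 14+7-2=19; pred: 3+0-1=2
Step 8: prey: 19+9-1=27; pred: 2+0-0=2
Step 9: prey: 27+13-2=38; pred: 2+0-0=2
Step 10: prey: 38+19-3=54; pred: 2+0-0=2
Step 11: prey: 54+27-5=76; pred: 2+1-0=3
Step 12: prey: 76+38-11=103; pred: 3+2-1=4
Max prey = 103 at step 12

Answer: 103 12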